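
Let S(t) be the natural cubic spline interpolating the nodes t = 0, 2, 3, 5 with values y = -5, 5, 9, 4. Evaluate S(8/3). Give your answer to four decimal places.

8.0646

Put M_i = S'' at the i-th knot. Here h = (2, 1, 2) and Δ = (5, 4, -5/2), so the interior equations h_(i-1)·M_(i-1) + 2(h_(i-1)+h_i)·M_i + h_i·M_(i+1) = 6(Δ_i − Δ_(i-1)) read
  2·M_0 + 6·M_1 + 1·M_2 = 6(Δ_1 - Δ_0) = -6
  1·M_1 + 6·M_2 + 2·M_3 = 6(Δ_2 - Δ_1) = -39
Natural end conditions: M_0 = M_3 = 0.
Solving the tridiagonal system: M_0 = 0, M_1 = 3/35, M_2 = -228/35, M_3 = 0.
On [2, 3], S(t) = 5 + 177/35·(t - 2) + 3/70·(t - 2)² - 11/10·(t - 2)³.
With (t - 2) = 2/3: S(8/3) = 7621/945.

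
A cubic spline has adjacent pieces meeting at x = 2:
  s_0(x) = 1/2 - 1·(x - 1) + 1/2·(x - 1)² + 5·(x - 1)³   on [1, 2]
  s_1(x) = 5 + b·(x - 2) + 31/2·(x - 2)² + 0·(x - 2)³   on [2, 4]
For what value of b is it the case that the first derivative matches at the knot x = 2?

s_0'(x) = -1 + 1·(x - 1) + 15·(x - 1)², so s_0'(2) = 15. On the right, s_1'(2) = b, so b = 15.

15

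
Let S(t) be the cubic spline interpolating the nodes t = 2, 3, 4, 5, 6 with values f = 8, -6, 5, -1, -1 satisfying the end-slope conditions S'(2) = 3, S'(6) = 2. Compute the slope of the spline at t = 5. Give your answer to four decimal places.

Put σ_i = S'' at the i-th knot. Here h = (1, 1, 1, 1) and Δ = (-14, 11, -6, 0), so the interior equations h_(i-1)·σ_(i-1) + 2(h_(i-1)+h_i)·σ_i + h_i·σ_(i+1) = 6(Δ_i − Δ_(i-1)) read
  1·σ_0 + 4·σ_1 + 1·σ_2 = 6(Δ_1 - Δ_0) = 150
  1·σ_1 + 4·σ_2 + 1·σ_3 = 6(Δ_2 - Δ_1) = -102
  1·σ_2 + 4·σ_3 + 1·σ_4 = 6(Δ_3 - Δ_2) = 36
Clamped end conditions give two more equations: 2h_0·σ_0 + h_0·σ_1 = 6(Δ_0 - S'(2)) = -102 and h_3·σ_3 + 2h_3·σ_4 = 6(S'(6) - Δ_3) = 12.
Hence σ_0 = -607/7, σ_1 = 500/7, σ_2 = -49, σ_3 = 158/7, σ_4 = -37/7.
On [5, 6], S'(t) = b_3 + 2c_3·(t - 5) + 3d_3·(t - 5)² with b_3 = Δ_3 - h_3(2σ_3 + σ_4)/6 = -93/14, c_3 = σ_3/2 = 79/7, d_3 = (σ_4 - σ_3)/(6h_3) = -65/14. So S'(5) = -93/14.

-6.6429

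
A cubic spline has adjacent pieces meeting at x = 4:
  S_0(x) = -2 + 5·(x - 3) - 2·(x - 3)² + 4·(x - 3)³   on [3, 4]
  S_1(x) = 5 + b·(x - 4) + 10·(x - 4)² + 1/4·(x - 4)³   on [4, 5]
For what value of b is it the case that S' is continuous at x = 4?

13

S_0'(x) = 5 - 4·(x - 3) + 12·(x - 3)², so S_0'(4) = 13. On the right, S_1'(4) = b, so b = 13.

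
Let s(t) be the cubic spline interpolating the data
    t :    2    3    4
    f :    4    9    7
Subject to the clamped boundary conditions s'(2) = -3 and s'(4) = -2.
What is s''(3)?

With σ_i denoting the second derivative at x_i, h_i = 1, 1, and Δ_i = (y_(i+1) − y_i)/h_i = 5, -2:
  1·σ_0 + 4·σ_1 + 1·σ_2 = 6(Δ_1 - Δ_0) = -42
Clamped end conditions give two more equations: 2h_0·σ_0 + h_0·σ_1 = 6(Δ_0 - s'(2)) = 48 and h_1·σ_1 + 2h_1·σ_2 = 6(s'(4) - Δ_1) = 0.
Solving the tridiagonal system: σ_0 = 35, σ_1 = -22, σ_2 = 11.

-22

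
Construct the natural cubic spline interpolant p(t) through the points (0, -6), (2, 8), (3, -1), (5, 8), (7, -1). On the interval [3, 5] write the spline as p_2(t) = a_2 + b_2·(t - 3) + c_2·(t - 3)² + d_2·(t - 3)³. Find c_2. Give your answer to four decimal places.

10.3594

Let M_i = p''(x_i). Step sizes h_i = 2, 1, 2, 2; slopes of the chords Δ_i = (y_(i+1) - y_i)/h_i = 7, -9, 9/2, -9/2.
  2·M_0 + 6·M_1 + 1·M_2 = 6(Δ_1 - Δ_0) = -96
  1·M_1 + 6·M_2 + 2·M_3 = 6(Δ_2 - Δ_1) = 81
  2·M_2 + 8·M_3 + 2·M_4 = 6(Δ_3 - Δ_2) = -54
Natural end conditions: M_0 = M_4 = 0.
Solving: M_0 = 0, M_1 = -1245/64, M_2 = 663/32, M_3 = -1527/128, M_4 = 0.
On [3, 5], with p_2(t) = a_2 + b_2·(t - 3) + c_2·(t - 3)² + d_2·(t - 3)³: c_2 = M_2/2 = 663/64, d_2 = (M_3 - M_2)/(6h_2) = -1393/512, b_2 = Δ_2 - h_2(2M_2 + M_3)/6 = -683/128.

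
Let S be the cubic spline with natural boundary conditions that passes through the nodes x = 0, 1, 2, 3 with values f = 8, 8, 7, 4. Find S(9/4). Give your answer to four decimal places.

6.4031

With σ_i denoting the second derivative at x_i, h_i = 1, 1, 1, and Δ_i = (y_(i+1) − y_i)/h_i = 0, -1, -3:
  1·σ_0 + 4·σ_1 + 1·σ_2 = 6(Δ_1 - Δ_0) = -6
  1·σ_1 + 4·σ_2 + 1·σ_3 = 6(Δ_2 - Δ_1) = -12
Natural end conditions: σ_0 = σ_3 = 0.
Hence σ_0 = 0, σ_1 = -4/5, σ_2 = -14/5, σ_3 = 0.
On [2, 3], S(x) = 7 - 31/15·(x - 2) - 7/5·(x - 2)² + 7/15·(x - 2)³.
With (x - 2) = 1/4: S(9/4) = 2049/320.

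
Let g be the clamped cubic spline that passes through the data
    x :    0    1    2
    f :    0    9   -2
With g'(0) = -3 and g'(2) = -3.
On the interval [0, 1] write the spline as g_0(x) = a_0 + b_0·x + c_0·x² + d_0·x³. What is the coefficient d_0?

-21

With M_i denoting the second derivative at x_i, h_i = 1, 1, and Δ_i = (y_(i+1) − y_i)/h_i = 9, -11:
  1·M_0 + 4·M_1 + 1·M_2 = 6(Δ_1 - Δ_0) = -120
Clamped end conditions give two more equations: 2h_0·M_0 + h_0·M_1 = 6(Δ_0 - g'(0)) = 72 and h_1·M_1 + 2h_1·M_2 = 6(g'(2) - Δ_1) = 48.
Solving the tridiagonal system: M_0 = 66, M_1 = -60, M_2 = 54.
On [0, 1], with g_0(x) = a_0 + b_0·x + c_0·x² + d_0·x³: c_0 = M_0/2 = 33, d_0 = (M_1 - M_0)/(6h_0) = -21, b_0 = Δ_0 - h_0(2M_0 + M_1)/6 = -3.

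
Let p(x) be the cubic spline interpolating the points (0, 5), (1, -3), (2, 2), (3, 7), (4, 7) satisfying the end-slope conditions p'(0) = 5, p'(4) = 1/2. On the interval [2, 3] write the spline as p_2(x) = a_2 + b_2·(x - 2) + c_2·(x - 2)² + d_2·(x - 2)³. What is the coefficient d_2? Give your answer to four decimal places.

0.0268

Let M_i = p''(x_i). Step sizes h_i = 1, 1, 1, 1; slopes of the chords Δ_i = (y_(i+1) - y_i)/h_i = -8, 5, 5, 0.
  1·M_0 + 4·M_1 + 1·M_2 = 6(Δ_1 - Δ_0) = 78
  1·M_1 + 4·M_2 + 1·M_3 = 6(Δ_2 - Δ_1) = 0
  1·M_2 + 4·M_3 + 1·M_4 = 6(Δ_3 - Δ_2) = -30
Clamped end conditions give two more equations: 2h_0·M_0 + h_0·M_1 = 6(Δ_0 - p'(0)) = -78 and h_3·M_3 + 2h_3·M_4 = 6(p'(4) - Δ_3) = 3.
Hence M_0 = -3177/56, M_1 = 993/28, M_2 = -57/8, M_3 = -195/28, M_4 = 279/56.
On [2, 3], with p_2(x) = a_2 + b_2·(x - 2) + c_2·(x - 2)² + d_2·(x - 2)³: c_2 = M_2/2 = -57/16, d_2 = (M_3 - M_2)/(6h_2) = 3/112, b_2 = Δ_2 - h_2(2M_2 + M_3)/6 = 239/28.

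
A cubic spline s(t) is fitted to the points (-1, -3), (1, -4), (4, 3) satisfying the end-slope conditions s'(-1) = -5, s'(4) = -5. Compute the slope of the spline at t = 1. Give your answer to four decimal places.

With M_i denoting the second derivative at x_i, h_i = 2, 3, and Δ_i = (y_(i+1) − y_i)/h_i = -1/2, 7/3:
  2·M_0 + 10·M_1 + 3·M_2 = 6(Δ_1 - Δ_0) = 17
Clamped end conditions give two more equations: 2h_0·M_0 + h_0·M_1 = 6(Δ_0 - s'(-1)) = 27 and h_1·M_1 + 2h_1·M_2 = 6(s'(4) - Δ_1) = -44.
Forward elimination and back-substitution give M_0 = 101/20, M_1 = 17/5, M_2 = -271/30.
On [1, 4], s'(t) = b_1 + 2c_1·(t - 1) + 3d_1·(t - 1)² with b_1 = Δ_1 - h_1(2M_1 + M_2)/6 = 69/20, c_1 = M_1/2 = 17/10, d_1 = (M_2 - M_1)/(6h_1) = -373/540. So s'(1) = 69/20.

3.4500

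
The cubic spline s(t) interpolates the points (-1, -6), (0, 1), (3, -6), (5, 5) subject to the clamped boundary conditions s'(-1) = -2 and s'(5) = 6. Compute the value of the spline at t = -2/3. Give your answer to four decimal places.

-5.0537

With σ_i denoting the second derivative at x_i, h_i = 1, 3, 2, and Δ_i = (y_(i+1) − y_i)/h_i = 7, -7/3, 11/2:
  1·σ_0 + 8·σ_1 + 3·σ_2 = 6(Δ_1 - Δ_0) = -56
  3·σ_1 + 10·σ_2 + 2·σ_3 = 6(Δ_2 - Δ_1) = 47
Clamped end conditions give two more equations: 2h_0·σ_0 + h_0·σ_1 = 6(Δ_0 - s'(-1)) = 54 and h_2·σ_2 + 2h_2·σ_3 = 6(s'(5) - Δ_2) = 3.
Forward elimination and back-substitution give σ_0 = 2695/78, σ_1 = -589/39, σ_2 = 787/78, σ_3 = -335/78.
On [-1, 0], s(t) = -6 - 2·(t + 1) + 2695/156·(t + 1)² - 1291/156·(t + 1)³.
With (t + 1) = 1/3: s(-2/3) = -10643/2106.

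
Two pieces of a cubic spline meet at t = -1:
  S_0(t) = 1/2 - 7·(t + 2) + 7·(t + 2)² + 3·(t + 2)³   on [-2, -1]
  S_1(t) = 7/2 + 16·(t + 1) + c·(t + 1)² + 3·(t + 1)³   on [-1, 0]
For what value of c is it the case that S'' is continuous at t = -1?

S_0''(t) = 14 + 18·(t + 2), so S_0''(-1) = 32. On the right, S_1''(-1) = 2c, so c = 16.

16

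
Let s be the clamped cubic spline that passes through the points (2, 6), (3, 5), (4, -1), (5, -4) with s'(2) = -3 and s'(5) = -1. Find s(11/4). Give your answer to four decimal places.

5.4469

Put σ_i = s'' at the i-th knot. Here h = (1, 1, 1) and Δ = (-1, -6, -3), so the interior equations h_(i-1)·σ_(i-1) + 2(h_(i-1)+h_i)·σ_i + h_i·σ_(i+1) = 6(Δ_i − Δ_(i-1)) read
  1·σ_0 + 4·σ_1 + 1·σ_2 = 6(Δ_1 - Δ_0) = -30
  1·σ_1 + 4·σ_2 + 1·σ_3 = 6(Δ_2 - Δ_1) = 18
Clamped end conditions give two more equations: 2h_0·σ_0 + h_0·σ_1 = 6(Δ_0 - s'(2)) = 12 and h_2·σ_2 + 2h_2·σ_3 = 6(s'(5) - Δ_2) = 12.
Solving the tridiagonal system: σ_0 = 182/15, σ_1 = -184/15, σ_2 = 104/15, σ_3 = 38/15.
On [2, 3], s(x) = 6 - 3·(x - 2) + 91/15·(x - 2)² - 61/15·(x - 2)³.
With (x - 2) = 3/4: s(11/4) = 1743/320.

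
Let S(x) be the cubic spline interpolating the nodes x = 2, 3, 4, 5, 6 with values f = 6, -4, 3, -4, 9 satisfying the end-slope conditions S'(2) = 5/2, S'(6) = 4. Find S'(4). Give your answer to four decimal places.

With σ_i denoting the second derivative at x_i, h_i = 1, 1, 1, 1, and Δ_i = (y_(i+1) − y_i)/h_i = -10, 7, -7, 13:
  1·σ_0 + 4·σ_1 + 1·σ_2 = 6(Δ_1 - Δ_0) = 102
  1·σ_1 + 4·σ_2 + 1·σ_3 = 6(Δ_2 - Δ_1) = -84
  1·σ_2 + 4·σ_3 + 1·σ_4 = 6(Δ_3 - Δ_2) = 120
Clamped end conditions give two more equations: 2h_0·σ_0 + h_0·σ_1 = 6(Δ_0 - S'(2)) = -75 and h_3·σ_3 + 2h_3·σ_4 = 6(S'(6) - Δ_3) = -54.
Hence σ_0 = -3603/56, σ_1 = 1503/28, σ_2 = -387/8, σ_3 = 1563/28, σ_4 = -3075/56.
On [4, 5], S'(x) = b_2 + 2c_2·(x - 4) + 3d_2·(x - 4)² with b_2 = Δ_2 - h_2(2σ_2 + σ_3)/6 = -5/28, c_2 = σ_2/2 = -387/16, d_2 = (σ_3 - σ_2)/(6h_2) = 1945/112. So S'(4) = -5/28.

-0.1786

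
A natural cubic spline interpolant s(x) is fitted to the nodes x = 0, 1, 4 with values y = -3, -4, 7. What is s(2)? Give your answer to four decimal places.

Let σ_i = s''(x_i). Step sizes h_i = 1, 3; slopes of the chords Δ_i = (y_(i+1) - y_i)/h_i = -1, 11/3.
  1·σ_0 + 8·σ_1 + 3·σ_2 = 6(Δ_1 - Δ_0) = 28
Natural end conditions: σ_0 = σ_2 = 0.
Forward elimination and back-substitution give σ_0 = 0, σ_1 = 7/2, σ_2 = 0.
On [1, 4], s(x) = -4 + 1/6·(x - 1) + 7/4·(x - 1)² - 7/36·(x - 1)³.
With (x - 1) = 1: s(2) = -41/18.

-2.2778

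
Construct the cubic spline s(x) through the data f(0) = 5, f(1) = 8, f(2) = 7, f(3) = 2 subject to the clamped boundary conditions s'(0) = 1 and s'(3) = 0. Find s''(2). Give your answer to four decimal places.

-9.4667

With σ_i denoting the second derivative at x_i, h_i = 1, 1, 1, and Δ_i = (y_(i+1) − y_i)/h_i = 3, -1, -5:
  1·σ_0 + 4·σ_1 + 1·σ_2 = 6(Δ_1 - Δ_0) = -24
  1·σ_1 + 4·σ_2 + 1·σ_3 = 6(Δ_2 - Δ_1) = -24
Clamped end conditions give two more equations: 2h_0·σ_0 + h_0·σ_1 = 6(Δ_0 - s'(0)) = 12 and h_2·σ_2 + 2h_2·σ_3 = 6(s'(3) - Δ_2) = 30.
Solving the tridiagonal system: σ_0 = 134/15, σ_1 = -88/15, σ_2 = -142/15, σ_3 = 296/15.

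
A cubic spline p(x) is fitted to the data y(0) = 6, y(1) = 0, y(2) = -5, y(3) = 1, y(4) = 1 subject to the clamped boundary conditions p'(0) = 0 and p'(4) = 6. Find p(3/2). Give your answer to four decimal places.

With σ_i denoting the second derivative at x_i, h_i = 1, 1, 1, 1, and Δ_i = (y_(i+1) − y_i)/h_i = -6, -5, 6, 0:
  1·σ_0 + 4·σ_1 + 1·σ_2 = 6(Δ_1 - Δ_0) = 6
  1·σ_1 + 4·σ_2 + 1·σ_3 = 6(Δ_2 - Δ_1) = 66
  1·σ_2 + 4·σ_3 + 1·σ_4 = 6(Δ_3 - Δ_2) = -36
Clamped end conditions give two more equations: 2h_0·σ_0 + h_0·σ_1 = 6(Δ_0 - p'(0)) = -36 and h_3·σ_3 + 2h_3·σ_4 = 6(p'(4) - Δ_3) = 36.
Solving: σ_0 = -513/28, σ_1 = 9/14, σ_2 = 87/4, σ_3 = -303/14, σ_4 = 807/28.
On [1, 2], p(x) = 0 - 495/56·(x - 1) + 9/28·(x - 1)² + 197/56·(x - 1)³.
With (x - 1) = 1/2: p(3/2) = -1747/448.

-3.8996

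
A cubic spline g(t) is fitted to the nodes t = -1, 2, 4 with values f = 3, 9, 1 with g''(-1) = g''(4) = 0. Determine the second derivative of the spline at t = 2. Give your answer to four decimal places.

Let M_i = g''(x_i). Step sizes h_i = 3, 2; slopes of the chords Δ_i = (y_(i+1) - y_i)/h_i = 2, -4.
  3·M_0 + 10·M_1 + 2·M_2 = 6(Δ_1 - Δ_0) = -36
Natural end conditions: M_0 = M_2 = 0.
Solving: M_0 = 0, M_1 = -18/5, M_2 = 0.

-3.6000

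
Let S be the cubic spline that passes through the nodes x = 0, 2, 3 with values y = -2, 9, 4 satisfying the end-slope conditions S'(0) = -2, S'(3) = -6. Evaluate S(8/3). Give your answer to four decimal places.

6.1914

Let σ_i = S''(x_i). Step sizes h_i = 2, 1; slopes of the chords Δ_i = (y_(i+1) - y_i)/h_i = 11/2, -5.
  2·σ_0 + 6·σ_1 + 1·σ_2 = 6(Δ_1 - Δ_0) = -63
Clamped end conditions give two more equations: 2h_0·σ_0 + h_0·σ_1 = 6(Δ_0 - S'(0)) = 45 and h_1·σ_1 + 2h_1·σ_2 = 6(S'(3) - Δ_1) = -6.
Solving the tridiagonal system: σ_0 = 245/12, σ_1 = -55/3, σ_2 = 37/6.
On [2, 3], S(x) = 9 + 1/12·(x - 2) - 55/6·(x - 2)² + 49/12·(x - 2)³.
With (x - 2) = 2/3: S(8/3) = 1003/162.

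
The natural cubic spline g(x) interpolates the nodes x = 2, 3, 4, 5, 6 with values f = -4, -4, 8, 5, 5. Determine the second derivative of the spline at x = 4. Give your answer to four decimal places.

-32.1429

Put M_i = g'' at the i-th knot. Here h = (1, 1, 1, 1) and Δ = (0, 12, -3, 0), so the interior equations h_(i-1)·M_(i-1) + 2(h_(i-1)+h_i)·M_i + h_i·M_(i+1) = 6(Δ_i − Δ_(i-1)) read
  1·M_0 + 4·M_1 + 1·M_2 = 6(Δ_1 - Δ_0) = 72
  1·M_1 + 4·M_2 + 1·M_3 = 6(Δ_2 - Δ_1) = -90
  1·M_2 + 4·M_3 + 1·M_4 = 6(Δ_3 - Δ_2) = 18
Natural end conditions: M_0 = M_4 = 0.
Forward elimination and back-substitution give M_0 = 0, M_1 = 729/28, M_2 = -225/7, M_3 = 351/28, M_4 = 0.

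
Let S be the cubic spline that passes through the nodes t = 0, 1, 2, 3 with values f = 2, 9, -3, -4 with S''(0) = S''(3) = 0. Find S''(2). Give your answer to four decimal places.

Put m_i = S'' at the i-th knot. Here h = (1, 1, 1) and Δ = (7, -12, -1), so the interior equations h_(i-1)·m_(i-1) + 2(h_(i-1)+h_i)·m_i + h_i·m_(i+1) = 6(Δ_i − Δ_(i-1)) read
  1·m_0 + 4·m_1 + 1·m_2 = 6(Δ_1 - Δ_0) = -114
  1·m_1 + 4·m_2 + 1·m_3 = 6(Δ_2 - Δ_1) = 66
Natural end conditions: m_0 = m_3 = 0.
Forward elimination and back-substitution give m_0 = 0, m_1 = -174/5, m_2 = 126/5, m_3 = 0.

25.2000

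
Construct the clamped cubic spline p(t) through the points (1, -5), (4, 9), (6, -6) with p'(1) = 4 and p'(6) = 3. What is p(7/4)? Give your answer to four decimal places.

-0.3305

Write σ_i for p''(x_i). With h_i = 3, 2 and divided differences Δ_i = 14/3, -15/2, the continuity of p' gives the tridiagonal system
  3·σ_0 + 10·σ_1 + 2·σ_2 = 6(Δ_1 - Δ_0) = -73
Clamped end conditions give two more equations: 2h_0·σ_0 + h_0·σ_1 = 6(Δ_0 - p'(1)) = 4 and h_1·σ_1 + 2h_1·σ_2 = 6(p'(6) - Δ_1) = 63.
Solving the tridiagonal system: σ_0 = 233/30, σ_1 = -71/5, σ_2 = 457/20.
On [1, 4], p(t) = -5 + 4·(t - 1) + 233/60·(t - 1)² - 659/540·(t - 1)³.
With (t - 1) = 3/4: p(7/4) = -423/1280.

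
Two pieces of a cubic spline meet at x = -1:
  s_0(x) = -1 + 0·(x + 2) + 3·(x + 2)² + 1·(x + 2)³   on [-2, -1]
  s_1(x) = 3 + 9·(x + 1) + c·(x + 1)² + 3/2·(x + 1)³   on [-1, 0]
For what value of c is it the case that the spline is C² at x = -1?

s_0''(x) = 6 + 6·(x + 2), so s_0''(-1) = 12. On the right, s_1''(-1) = 2c, so c = 6.

6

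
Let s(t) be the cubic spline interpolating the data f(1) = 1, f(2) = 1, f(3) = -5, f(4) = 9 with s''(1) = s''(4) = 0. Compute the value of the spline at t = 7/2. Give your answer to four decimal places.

Write m_i for s''(x_i). With h_i = 1, 1, 1 and divided differences Δ_i = 0, -6, 14, the continuity of s' gives the tridiagonal system
  1·m_0 + 4·m_1 + 1·m_2 = 6(Δ_1 - Δ_0) = -36
  1·m_1 + 4·m_2 + 1·m_3 = 6(Δ_2 - Δ_1) = 120
Natural end conditions: m_0 = m_3 = 0.
Solving the tridiagonal system: m_0 = 0, m_1 = -88/5, m_2 = 172/5, m_3 = 0.
On [3, 4], s(t) = -5 + 38/15·(t - 3) + 86/5·(t - 3)² - 86/15·(t - 3)³.
With (t - 3) = 1/2: s(7/2) = -3/20.

-0.1500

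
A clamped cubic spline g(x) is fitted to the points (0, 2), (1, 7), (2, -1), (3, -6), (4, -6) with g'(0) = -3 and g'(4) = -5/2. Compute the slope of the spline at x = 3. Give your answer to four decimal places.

Let M_i = g''(x_i). Step sizes h_i = 1, 1, 1, 1; slopes of the chords Δ_i = (y_(i+1) - y_i)/h_i = 5, -8, -5, 0.
  1·M_0 + 4·M_1 + 1·M_2 = 6(Δ_1 - Δ_0) = -78
  1·M_1 + 4·M_2 + 1·M_3 = 6(Δ_2 - Δ_1) = 18
  1·M_2 + 4·M_3 + 1·M_4 = 6(Δ_3 - Δ_2) = 30
Clamped end conditions give two more equations: 2h_0·M_0 + h_0·M_1 = 6(Δ_0 - g'(0)) = 48 and h_3·M_3 + 2h_3·M_4 = 6(g'(4) - Δ_3) = -15.
Hence M_0 = 2245/56, M_1 = -901/28, M_2 = 85/8, M_3 = 215/28, M_4 = -635/56.
On [3, 4], g'(x) = b_3 + 2c_3·(x - 3) + 3d_3·(x - 3)² with b_3 = Δ_3 - h_3(2M_3 + M_4)/6 = -75/112, c_3 = M_3/2 = 215/56, d_3 = (M_4 - M_3)/(6h_3) = -355/112. So g'(3) = -75/112.

-0.6696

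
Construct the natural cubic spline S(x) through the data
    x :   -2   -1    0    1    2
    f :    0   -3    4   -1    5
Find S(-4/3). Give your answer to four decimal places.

-3.3823

Let M_i = S''(x_i). Step sizes h_i = 1, 1, 1, 1; slopes of the chords Δ_i = (y_(i+1) - y_i)/h_i = -3, 7, -5, 6.
  1·M_0 + 4·M_1 + 1·M_2 = 6(Δ_1 - Δ_0) = 60
  1·M_1 + 4·M_2 + 1·M_3 = 6(Δ_2 - Δ_1) = -72
  1·M_2 + 4·M_3 + 1·M_4 = 6(Δ_3 - Δ_2) = 66
Natural end conditions: M_0 = M_4 = 0.
Hence M_0 = 0, M_1 = 627/28, M_2 = -207/7, M_3 = 669/28, M_4 = 0.
On [-2, -1], S(x) = 0 - 377/56·(x + 2) + 0·(x + 2)² + 209/56·(x + 2)³.
With (x + 2) = 2/3: S(-4/3) = -2557/756.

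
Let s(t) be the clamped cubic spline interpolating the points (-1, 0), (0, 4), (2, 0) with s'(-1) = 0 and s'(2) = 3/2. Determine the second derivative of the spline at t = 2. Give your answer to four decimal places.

11.7500

Write σ_i for s''(x_i). With h_i = 1, 2 and divided differences Δ_i = 4, -2, the continuity of s' gives the tridiagonal system
  1·σ_0 + 6·σ_1 + 2·σ_2 = 6(Δ_1 - Δ_0) = -36
Clamped end conditions give two more equations: 2h_0·σ_0 + h_0·σ_1 = 6(Δ_0 - s'(-1)) = 24 and h_1·σ_1 + 2h_1·σ_2 = 6(s'(2) - Δ_1) = 21.
Hence σ_0 = 37/2, σ_1 = -13, σ_2 = 47/4.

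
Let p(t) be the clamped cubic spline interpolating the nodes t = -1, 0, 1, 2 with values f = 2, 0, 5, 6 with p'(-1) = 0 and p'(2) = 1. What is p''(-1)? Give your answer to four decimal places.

Write σ_i for p''(x_i). With h_i = 1, 1, 1 and divided differences Δ_i = -2, 5, 1, the continuity of p' gives the tridiagonal system
  1·σ_0 + 4·σ_1 + 1·σ_2 = 6(Δ_1 - Δ_0) = 42
  1·σ_1 + 4·σ_2 + 1·σ_3 = 6(Δ_2 - Δ_1) = -24
Clamped end conditions give two more equations: 2h_0·σ_0 + h_0·σ_1 = 6(Δ_0 - p'(-1)) = -12 and h_2·σ_2 + 2h_2·σ_3 = 6(p'(2) - Δ_2) = 0.
Hence σ_0 = -218/15, σ_1 = 256/15, σ_2 = -176/15, σ_3 = 88/15.

-14.5333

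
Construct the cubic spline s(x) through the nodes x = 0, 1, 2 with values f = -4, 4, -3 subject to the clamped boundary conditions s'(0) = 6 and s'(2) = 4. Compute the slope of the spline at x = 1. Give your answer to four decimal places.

Put m_i = s'' at the i-th knot. Here h = (1, 1) and Δ = (8, -7), so the interior equations h_(i-1)·m_(i-1) + 2(h_(i-1)+h_i)·m_i + h_i·m_(i+1) = 6(Δ_i − Δ_(i-1)) read
  1·m_0 + 4·m_1 + 1·m_2 = 6(Δ_1 - Δ_0) = -90
Clamped end conditions give two more equations: 2h_0·m_0 + h_0·m_1 = 6(Δ_0 - s'(0)) = 12 and h_1·m_1 + 2h_1·m_2 = 6(s'(2) - Δ_1) = 66.
Solving the tridiagonal system: m_0 = 55/2, m_1 = -43, m_2 = 109/2.
On [1, 2], s'(x) = b_1 + 2c_1·(x - 1) + 3d_1·(x - 1)² with b_1 = Δ_1 - h_1(2m_1 + m_2)/6 = -7/4, c_1 = m_1/2 = -43/2, d_1 = (m_2 - m_1)/(6h_1) = 65/4. So s'(1) = -7/4.

-1.7500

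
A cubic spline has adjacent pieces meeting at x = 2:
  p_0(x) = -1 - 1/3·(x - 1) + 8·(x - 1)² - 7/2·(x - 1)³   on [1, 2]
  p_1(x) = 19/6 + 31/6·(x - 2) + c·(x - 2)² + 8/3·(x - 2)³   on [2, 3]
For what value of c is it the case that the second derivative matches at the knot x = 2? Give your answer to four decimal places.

p_0''(x) = 16 - 21·(x - 1), so p_0''(2) = -5. On the right, p_1''(2) = 2c, so c = -5/2.

-2.5000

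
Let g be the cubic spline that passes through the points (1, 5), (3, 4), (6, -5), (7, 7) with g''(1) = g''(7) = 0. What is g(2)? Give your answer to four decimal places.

Let M_i = g''(x_i). Step sizes h_i = 2, 3, 1; slopes of the chords Δ_i = (y_(i+1) - y_i)/h_i = -1/2, -3, 12.
  2·M_0 + 10·M_1 + 3·M_2 = 6(Δ_1 - Δ_0) = -15
  3·M_1 + 8·M_2 + 1·M_3 = 6(Δ_2 - Δ_1) = 90
Natural end conditions: M_0 = M_3 = 0.
Solving the tridiagonal system: M_0 = 0, M_1 = -390/71, M_2 = 945/71, M_3 = 0.
On [1, 3], g(t) = 5 + 189/142·(t - 1) + 0·(t - 1)² - 65/142·(t - 1)³.
With (t - 1) = 1: g(2) = 417/71.

5.8732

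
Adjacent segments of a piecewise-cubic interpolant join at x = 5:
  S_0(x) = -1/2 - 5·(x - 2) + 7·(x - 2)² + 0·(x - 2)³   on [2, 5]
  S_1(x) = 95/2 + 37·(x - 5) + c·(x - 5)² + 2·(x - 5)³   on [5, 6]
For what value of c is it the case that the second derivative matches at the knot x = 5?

S_0''(x) = 14 + 0·(x - 2), so S_0''(5) = 14. On the right, S_1''(5) = 2c, so c = 7.

7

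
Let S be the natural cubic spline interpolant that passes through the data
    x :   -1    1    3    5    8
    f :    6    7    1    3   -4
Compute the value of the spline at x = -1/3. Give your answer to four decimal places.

With M_i denoting the second derivative at x_i, h_i = 2, 2, 2, 3, and Δ_i = (y_(i+1) − y_i)/h_i = 1/2, -3, 1, -7/3:
  2·M_0 + 8·M_1 + 2·M_2 = 6(Δ_1 - Δ_0) = -21
  2·M_1 + 8·M_2 + 2·M_3 = 6(Δ_2 - Δ_1) = 24
  2·M_2 + 10·M_3 + 3·M_4 = 6(Δ_3 - Δ_2) = -20
Natural end conditions: M_0 = M_4 = 0.
Hence M_0 = 0, M_1 = -539/142, M_2 = 665/142, M_3 = -417/142, M_4 = 0.
On [-1, 1], S(x) = 6 + 376/213·(x + 1) + 0·(x + 1)² - 539/1704·(x + 1)³.
With (x + 1) = 2/3: S(-1/3) = 40735/5751.

7.0831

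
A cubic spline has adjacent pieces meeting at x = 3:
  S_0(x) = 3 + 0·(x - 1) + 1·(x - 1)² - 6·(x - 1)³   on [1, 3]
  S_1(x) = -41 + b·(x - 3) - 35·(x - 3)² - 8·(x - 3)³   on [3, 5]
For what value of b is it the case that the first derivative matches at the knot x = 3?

-68

S_0'(x) = 0 + 2·(x - 1) - 18·(x - 1)², so S_0'(3) = -68. On the right, S_1'(3) = b, so b = -68.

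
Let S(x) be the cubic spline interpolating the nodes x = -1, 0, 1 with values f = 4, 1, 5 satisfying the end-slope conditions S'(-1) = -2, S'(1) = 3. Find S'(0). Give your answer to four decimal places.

With σ_i denoting the second derivative at x_i, h_i = 1, 1, and Δ_i = (y_(i+1) − y_i)/h_i = -3, 4:
  1·σ_0 + 4·σ_1 + 1·σ_2 = 6(Δ_1 - Δ_0) = 42
Clamped end conditions give two more equations: 2h_0·σ_0 + h_0·σ_1 = 6(Δ_0 - S'(-1)) = -6 and h_1·σ_1 + 2h_1·σ_2 = 6(S'(1) - Δ_1) = -6.
Solving the tridiagonal system: σ_0 = -11, σ_1 = 16, σ_2 = -11.
On [0, 1], S'(x) = b_1 + 2c_1·x + 3d_1·x² with b_1 = Δ_1 - h_1(2σ_1 + σ_2)/6 = 1/2, c_1 = σ_1/2 = 8, d_1 = (σ_2 - σ_1)/(6h_1) = -9/2. So S'(0) = 1/2.

0.5000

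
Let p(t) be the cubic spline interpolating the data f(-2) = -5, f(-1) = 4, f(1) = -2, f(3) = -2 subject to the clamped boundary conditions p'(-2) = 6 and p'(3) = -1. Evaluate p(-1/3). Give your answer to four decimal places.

4.7697

Put M_i = p'' at the i-th knot. Here h = (1, 2, 2) and Δ = (9, -3, 0), so the interior equations h_(i-1)·M_(i-1) + 2(h_(i-1)+h_i)·M_i + h_i·M_(i+1) = 6(Δ_i − Δ_(i-1)) read
  1·M_0 + 6·M_1 + 2·M_2 = 6(Δ_1 - Δ_0) = -72
  2·M_1 + 8·M_2 + 2·M_3 = 6(Δ_2 - Δ_1) = 18
Clamped end conditions give two more equations: 2h_0·M_0 + h_0·M_1 = 6(Δ_0 - p'(-2)) = 18 and h_2·M_2 + 2h_2·M_3 = 6(p'(3) - Δ_2) = -6.
Forward elimination and back-substitution give M_0 = 410/23, M_1 = -406/23, M_2 = 185/23, M_3 = -127/23.
On [-1, 1], p(t) = 4 + 140/23·(t + 1) - 203/23·(t + 1)² + 197/92·(t + 1)³.
With (t + 1) = 2/3: p(-1/3) = 2962/621.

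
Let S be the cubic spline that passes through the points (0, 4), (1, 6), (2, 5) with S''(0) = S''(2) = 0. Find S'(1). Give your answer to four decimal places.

0.5000

With M_i denoting the second derivative at x_i, h_i = 1, 1, and Δ_i = (y_(i+1) − y_i)/h_i = 2, -1:
  1·M_0 + 4·M_1 + 1·M_2 = 6(Δ_1 - Δ_0) = -18
Natural end conditions: M_0 = M_2 = 0.
Solving the tridiagonal system: M_0 = 0, M_1 = -9/2, M_2 = 0.
On [1, 2], S'(t) = b_1 + 2c_1·(t - 1) + 3d_1·(t - 1)² with b_1 = Δ_1 - h_1(2M_1 + M_2)/6 = 1/2, c_1 = M_1/2 = -9/4, d_1 = (M_2 - M_1)/(6h_1) = 3/4. So S'(1) = 1/2.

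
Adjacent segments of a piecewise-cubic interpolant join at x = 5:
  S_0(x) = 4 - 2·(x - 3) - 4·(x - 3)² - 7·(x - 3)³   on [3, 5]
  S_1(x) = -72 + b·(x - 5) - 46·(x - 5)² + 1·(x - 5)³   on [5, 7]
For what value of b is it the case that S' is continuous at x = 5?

S_0'(x) = -2 - 8·(x - 3) - 21·(x - 3)², so S_0'(5) = -102. On the right, S_1'(5) = b, so b = -102.

-102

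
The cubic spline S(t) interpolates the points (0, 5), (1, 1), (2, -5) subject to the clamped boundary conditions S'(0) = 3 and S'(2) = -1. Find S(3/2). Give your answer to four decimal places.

-2.8750

Write M_i for S''(x_i). With h_i = 1, 1 and divided differences Δ_i = -4, -6, the continuity of S' gives the tridiagonal system
  1·M_0 + 4·M_1 + 1·M_2 = 6(Δ_1 - Δ_0) = -12
Clamped end conditions give two more equations: 2h_0·M_0 + h_0·M_1 = 6(Δ_0 - S'(0)) = -42 and h_1·M_1 + 2h_1·M_2 = 6(S'(2) - Δ_1) = 30.
Solving: M_0 = -20, M_1 = -2, M_2 = 16.
On [1, 2], S(t) = 1 - 8·(t - 1) - 1·(t - 1)² + 3·(t - 1)³.
With (t - 1) = 1/2: S(3/2) = -23/8.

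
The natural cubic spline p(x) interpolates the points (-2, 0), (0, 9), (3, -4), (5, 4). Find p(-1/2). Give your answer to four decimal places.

8.3846

Let M_i = p''(x_i). Step sizes h_i = 2, 3, 2; slopes of the chords Δ_i = (y_(i+1) - y_i)/h_i = 9/2, -13/3, 4.
  2·M_0 + 10·M_1 + 3·M_2 = 6(Δ_1 - Δ_0) = -53
  3·M_1 + 10·M_2 + 2·M_3 = 6(Δ_2 - Δ_1) = 50
Natural end conditions: M_0 = M_3 = 0.
Solving the tridiagonal system: M_0 = 0, M_1 = -680/91, M_2 = 659/91, M_3 = 0.
On [-2, 0], p(x) = 0 + 3817/546·(x + 2) + 0·(x + 2)² - 170/273·(x + 2)³.
With (x + 2) = 3/2: p(-1/2) = 109/13.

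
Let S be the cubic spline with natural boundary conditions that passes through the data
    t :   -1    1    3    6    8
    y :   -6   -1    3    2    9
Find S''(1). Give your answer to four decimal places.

With σ_i denoting the second derivative at x_i, h_i = 2, 2, 3, 2, and Δ_i = (y_(i+1) − y_i)/h_i = 5/2, 2, -1/3, 7/2:
  2·σ_0 + 8·σ_1 + 2·σ_2 = 6(Δ_1 - Δ_0) = -3
  2·σ_1 + 10·σ_2 + 3·σ_3 = 6(Δ_2 - Δ_1) = -14
  3·σ_2 + 10·σ_3 + 2·σ_4 = 6(Δ_3 - Δ_2) = 23
Natural end conditions: σ_0 = σ_4 = 0.
Solving: σ_0 = 0, σ_1 = 145/688, σ_2 = -403/172, σ_3 = 1033/344, σ_4 = 0.

0.2108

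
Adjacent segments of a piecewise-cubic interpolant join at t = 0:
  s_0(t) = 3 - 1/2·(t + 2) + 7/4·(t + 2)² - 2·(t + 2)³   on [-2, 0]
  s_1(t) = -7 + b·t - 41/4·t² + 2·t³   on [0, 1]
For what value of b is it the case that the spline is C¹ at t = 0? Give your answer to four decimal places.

-17.5000

s_0'(t) = -1/2 + 7/2·(t + 2) - 6·(t + 2)², so s_0'(0) = -35/2. On the right, s_1'(0) = b, so b = -35/2.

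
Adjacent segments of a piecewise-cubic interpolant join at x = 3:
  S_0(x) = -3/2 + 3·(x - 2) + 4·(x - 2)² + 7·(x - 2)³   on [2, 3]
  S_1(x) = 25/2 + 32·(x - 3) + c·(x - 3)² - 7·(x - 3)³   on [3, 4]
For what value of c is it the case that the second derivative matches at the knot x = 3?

25

S_0''(x) = 8 + 42·(x - 2), so S_0''(3) = 50. On the right, S_1''(3) = 2c, so c = 25.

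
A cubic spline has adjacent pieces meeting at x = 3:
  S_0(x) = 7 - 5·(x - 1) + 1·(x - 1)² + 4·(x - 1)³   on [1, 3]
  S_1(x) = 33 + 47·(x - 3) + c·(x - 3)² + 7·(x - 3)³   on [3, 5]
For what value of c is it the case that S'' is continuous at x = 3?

S_0''(x) = 2 + 24·(x - 1), so S_0''(3) = 50. On the right, S_1''(3) = 2c, so c = 25.

25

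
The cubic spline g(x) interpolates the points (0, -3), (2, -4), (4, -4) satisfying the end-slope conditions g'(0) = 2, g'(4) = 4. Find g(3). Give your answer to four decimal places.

-5.4688

Put σ_i = g'' at the i-th knot. Here h = (2, 2) and Δ = (-1/2, 0), so the interior equations h_(i-1)·σ_(i-1) + 2(h_(i-1)+h_i)·σ_i + h_i·σ_(i+1) = 6(Δ_i − Δ_(i-1)) read
  2·σ_0 + 8·σ_1 + 2·σ_2 = 6(Δ_1 - Δ_0) = 3
Clamped end conditions give two more equations: 2h_0·σ_0 + h_0·σ_1 = 6(Δ_0 - g'(0)) = -15 and h_1·σ_1 + 2h_1·σ_2 = 6(g'(4) - Δ_1) = 24.
Solving: σ_0 = -29/8, σ_1 = -1/4, σ_2 = 49/8.
On [2, 4], g(x) = -4 - 15/8·(x - 2) - 1/8·(x - 2)² + 17/32·(x - 2)³.
With (x - 2) = 1: g(3) = -175/32.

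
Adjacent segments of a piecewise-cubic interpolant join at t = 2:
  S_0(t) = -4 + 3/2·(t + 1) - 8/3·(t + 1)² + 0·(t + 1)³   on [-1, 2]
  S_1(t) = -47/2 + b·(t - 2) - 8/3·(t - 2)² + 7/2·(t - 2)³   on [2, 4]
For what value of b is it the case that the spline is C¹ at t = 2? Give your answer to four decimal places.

S_0'(t) = 3/2 - 16/3·(t + 1) + 0·(t + 1)², so S_0'(2) = -29/2. On the right, S_1'(2) = b, so b = -29/2.

-14.5000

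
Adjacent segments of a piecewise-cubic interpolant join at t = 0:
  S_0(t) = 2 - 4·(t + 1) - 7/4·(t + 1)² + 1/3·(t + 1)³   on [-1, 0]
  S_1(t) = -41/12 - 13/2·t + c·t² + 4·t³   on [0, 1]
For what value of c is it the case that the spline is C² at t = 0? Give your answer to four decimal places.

S_0''(t) = -7/2 + 2·(t + 1), so S_0''(0) = -3/2. On the right, S_1''(0) = 2c, so c = -3/4.

-0.7500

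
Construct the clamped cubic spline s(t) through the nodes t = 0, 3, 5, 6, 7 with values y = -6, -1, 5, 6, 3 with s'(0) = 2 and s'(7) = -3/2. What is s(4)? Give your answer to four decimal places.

1.9531

Put σ_i = s'' at the i-th knot. Here h = (3, 2, 1, 1) and Δ = (5/3, 3, 1, -3), so the interior equations h_(i-1)·σ_(i-1) + 2(h_(i-1)+h_i)·σ_i + h_i·σ_(i+1) = 6(Δ_i − Δ_(i-1)) read
  3·σ_0 + 10·σ_1 + 2·σ_2 = 6(Δ_1 - Δ_0) = 8
  2·σ_1 + 6·σ_2 + 1·σ_3 = 6(Δ_2 - Δ_1) = -12
  1·σ_2 + 4·σ_3 + 1·σ_4 = 6(Δ_3 - Δ_2) = -24
Clamped end conditions give two more equations: 2h_0·σ_0 + h_0·σ_1 = 6(Δ_0 - s'(0)) = -2 and h_3·σ_3 + 2h_3·σ_4 = 6(s'(7) - Δ_3) = 9.
Solving: σ_0 = -311/312, σ_1 = 69/52, σ_2 = -237/208, σ_3 = -813/104, σ_4 = 1749/208.
On [3, 5], s(t) = -1 + 519/208·(t - 3) + 69/104·(t - 3)² - 171/832·(t - 3)³.
With (t - 3) = 1: s(4) = 125/64.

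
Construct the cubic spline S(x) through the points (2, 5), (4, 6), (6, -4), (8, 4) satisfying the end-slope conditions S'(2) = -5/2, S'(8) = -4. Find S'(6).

With m_i denoting the second derivative at x_i, h_i = 2, 2, 2, and Δ_i = (y_(i+1) − y_i)/h_i = 1/2, -5, 4:
  2·m_0 + 8·m_1 + 2·m_2 = 6(Δ_1 - Δ_0) = -33
  2·m_1 + 8·m_2 + 2·m_3 = 6(Δ_2 - Δ_1) = 54
Clamped end conditions give two more equations: 2h_0·m_0 + h_0·m_1 = 6(Δ_0 - S'(2)) = 18 and h_2·m_2 + 2h_2·m_3 = 6(S'(8) - Δ_2) = -48.
Hence m_0 = 19/2, m_1 = -10, m_2 = 14, m_3 = -19.
On [6, 8], S'(x) = b_2 + 2c_2·(x - 6) + 3d_2·(x - 6)² with b_2 = Δ_2 - h_2(2m_2 + m_3)/6 = 1, c_2 = m_2/2 = 7, d_2 = (m_3 - m_2)/(6h_2) = -11/4. So S'(6) = 1.

1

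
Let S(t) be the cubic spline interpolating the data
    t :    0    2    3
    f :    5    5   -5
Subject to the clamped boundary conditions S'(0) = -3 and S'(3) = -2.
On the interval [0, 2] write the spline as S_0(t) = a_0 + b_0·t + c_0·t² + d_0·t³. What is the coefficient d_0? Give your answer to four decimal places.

Let M_i = S''(x_i). Step sizes h_i = 2, 1; slopes of the chords Δ_i = (y_(i+1) - y_i)/h_i = 0, -10.
  2·M_0 + 6·M_1 + 1·M_2 = 6(Δ_1 - Δ_0) = -60
Clamped end conditions give two more equations: 2h_0·M_0 + h_0·M_1 = 6(Δ_0 - S'(0)) = 18 and h_1·M_1 + 2h_1·M_2 = 6(S'(3) - Δ_1) = 48.
Forward elimination and back-substitution give M_0 = 89/6, M_1 = -62/3, M_2 = 103/3.
On [0, 2], with S_0(t) = a_0 + b_0·t + c_0·t² + d_0·t³: c_0 = M_0/2 = 89/12, d_0 = (M_1 - M_0)/(6h_0) = -71/24, b_0 = Δ_0 - h_0(2M_0 + M_1)/6 = -3.

-2.9583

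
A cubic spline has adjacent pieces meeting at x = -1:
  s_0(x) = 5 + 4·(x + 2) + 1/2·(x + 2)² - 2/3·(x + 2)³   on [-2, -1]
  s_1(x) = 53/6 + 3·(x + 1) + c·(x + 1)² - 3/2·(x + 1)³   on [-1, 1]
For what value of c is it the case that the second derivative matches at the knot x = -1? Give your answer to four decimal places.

-1.5000

s_0''(x) = 1 - 4·(x + 2), so s_0''(-1) = -3. On the right, s_1''(-1) = 2c, so c = -3/2.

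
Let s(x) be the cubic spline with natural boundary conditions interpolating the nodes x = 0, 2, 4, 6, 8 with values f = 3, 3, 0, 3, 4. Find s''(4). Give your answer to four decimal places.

3.1071

Write m_i for s''(x_i). With h_i = 2, 2, 2, 2 and divided differences Δ_i = 0, -3/2, 3/2, 1/2, the continuity of s' gives the tridiagonal system
  2·m_0 + 8·m_1 + 2·m_2 = 6(Δ_1 - Δ_0) = -9
  2·m_1 + 8·m_2 + 2·m_3 = 6(Δ_2 - Δ_1) = 18
  2·m_2 + 8·m_3 + 2·m_4 = 6(Δ_3 - Δ_2) = -6
Natural end conditions: m_0 = m_4 = 0.
Solving: m_0 = 0, m_1 = -213/112, m_2 = 87/28, m_3 = -171/112, m_4 = 0.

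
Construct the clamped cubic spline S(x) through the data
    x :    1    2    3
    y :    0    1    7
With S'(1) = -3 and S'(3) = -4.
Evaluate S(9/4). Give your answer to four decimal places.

Put M_i = S'' at the i-th knot. Here h = (1, 1) and Δ = (1, 6), so the interior equations h_(i-1)·M_(i-1) + 2(h_(i-1)+h_i)·M_i + h_i·M_(i+1) = 6(Δ_i − Δ_(i-1)) read
  1·M_0 + 4·M_1 + 1·M_2 = 6(Δ_1 - Δ_0) = 30
Clamped end conditions give two more equations: 2h_0·M_0 + h_0·M_1 = 6(Δ_0 - S'(1)) = 24 and h_1·M_1 + 2h_1·M_2 = 6(S'(3) - Δ_1) = -60.
Hence M_0 = 4, M_1 = 16, M_2 = -38.
On [2, 3], S(x) = 1 + 7·(x - 2) + 8·(x - 2)² - 9·(x - 2)³.
With (x - 2) = 1/4: S(9/4) = 199/64.

3.1094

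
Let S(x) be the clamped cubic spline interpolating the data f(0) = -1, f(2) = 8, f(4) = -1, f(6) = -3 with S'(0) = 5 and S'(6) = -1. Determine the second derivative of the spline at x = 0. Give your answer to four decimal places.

3.8000

Let M_i = S''(x_i). Step sizes h_i = 2, 2, 2; slopes of the chords Δ_i = (y_(i+1) - y_i)/h_i = 9/2, -9/2, -1.
  2·M_0 + 8·M_1 + 2·M_2 = 6(Δ_1 - Δ_0) = -54
  2·M_1 + 8·M_2 + 2·M_3 = 6(Δ_2 - Δ_1) = 21
Clamped end conditions give two more equations: 2h_0·M_0 + h_0·M_1 = 6(Δ_0 - S'(0)) = -3 and h_2·M_2 + 2h_2·M_3 = 6(S'(6) - Δ_2) = 0.
Hence M_0 = 19/5, M_1 = -91/10, M_2 = 28/5, M_3 = -14/5.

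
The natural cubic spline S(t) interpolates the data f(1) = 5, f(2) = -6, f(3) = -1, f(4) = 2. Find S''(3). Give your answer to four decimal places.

-9.6000

With σ_i denoting the second derivative at x_i, h_i = 1, 1, 1, and Δ_i = (y_(i+1) − y_i)/h_i = -11, 5, 3:
  1·σ_0 + 4·σ_1 + 1·σ_2 = 6(Δ_1 - Δ_0) = 96
  1·σ_1 + 4·σ_2 + 1·σ_3 = 6(Δ_2 - Δ_1) = -12
Natural end conditions: σ_0 = σ_3 = 0.
Forward elimination and back-substitution give σ_0 = 0, σ_1 = 132/5, σ_2 = -48/5, σ_3 = 0.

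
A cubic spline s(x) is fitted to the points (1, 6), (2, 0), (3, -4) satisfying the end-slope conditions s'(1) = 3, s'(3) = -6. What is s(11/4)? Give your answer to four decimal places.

-2.8477

With M_i denoting the second derivative at x_i, h_i = 1, 1, and Δ_i = (y_(i+1) − y_i)/h_i = -6, -4:
  1·M_0 + 4·M_1 + 1·M_2 = 6(Δ_1 - Δ_0) = 12
Clamped end conditions give two more equations: 2h_0·M_0 + h_0·M_1 = 6(Δ_0 - s'(1)) = -54 and h_1·M_1 + 2h_1·M_2 = 6(s'(3) - Δ_1) = -12.
Hence M_0 = -69/2, M_1 = 15, M_2 = -27/2.
On [2, 3], s(x) = 0 - 27/4·(x - 2) + 15/2·(x - 2)² - 19/4·(x - 2)³.
With (x - 2) = 3/4: s(11/4) = -729/256.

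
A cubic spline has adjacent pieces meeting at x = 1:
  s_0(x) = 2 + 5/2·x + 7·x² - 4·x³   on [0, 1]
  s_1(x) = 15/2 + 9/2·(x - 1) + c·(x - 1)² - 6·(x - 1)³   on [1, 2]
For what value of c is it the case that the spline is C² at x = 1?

-5

s_0''(x) = 14 - 24·x, so s_0''(1) = -10. On the right, s_1''(1) = 2c, so c = -5.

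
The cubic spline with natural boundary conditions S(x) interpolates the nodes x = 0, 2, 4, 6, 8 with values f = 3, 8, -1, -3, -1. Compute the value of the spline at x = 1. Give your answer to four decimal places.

Put m_i = S'' at the i-th knot. Here h = (2, 2, 2, 2) and Δ = (5/2, -9/2, -1, 1), so the interior equations h_(i-1)·m_(i-1) + 2(h_(i-1)+h_i)·m_i + h_i·m_(i+1) = 6(Δ_i − Δ_(i-1)) read
  2·m_0 + 8·m_1 + 2·m_2 = 6(Δ_1 - Δ_0) = -42
  2·m_1 + 8·m_2 + 2·m_3 = 6(Δ_2 - Δ_1) = 21
  2·m_2 + 8·m_3 + 2·m_4 = 6(Δ_3 - Δ_2) = 12
Natural end conditions: m_0 = m_4 = 0.
Forward elimination and back-substitution give m_0 = 0, m_1 = -351/56, m_2 = 57/14, m_3 = 27/56, m_4 = 0.
On [0, 2], S(x) = 3 + 257/56·x + 0·x² - 117/224·x³.
With x = 1: S(1) = 1583/224.

7.0670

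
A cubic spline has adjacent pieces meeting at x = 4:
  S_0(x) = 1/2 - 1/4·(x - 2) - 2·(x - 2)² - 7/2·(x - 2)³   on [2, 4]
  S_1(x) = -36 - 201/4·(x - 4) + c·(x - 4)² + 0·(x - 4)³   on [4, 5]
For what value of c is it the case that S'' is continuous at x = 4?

-23

S_0''(x) = -4 - 21·(x - 2), so S_0''(4) = -46. On the right, S_1''(4) = 2c, so c = -23.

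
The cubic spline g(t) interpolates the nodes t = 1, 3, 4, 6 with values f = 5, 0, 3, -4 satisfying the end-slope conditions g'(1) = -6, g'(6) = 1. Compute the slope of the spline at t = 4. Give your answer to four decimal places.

With σ_i denoting the second derivative at x_i, h_i = 2, 1, 2, and Δ_i = (y_(i+1) − y_i)/h_i = -5/2, 3, -7/2:
  2·σ_0 + 6·σ_1 + 1·σ_2 = 6(Δ_1 - Δ_0) = 33
  1·σ_1 + 6·σ_2 + 2·σ_3 = 6(Δ_2 - Δ_1) = -39
Clamped end conditions give two more equations: 2h_0·σ_0 + h_0·σ_1 = 6(Δ_0 - g'(1)) = 21 and h_2·σ_2 + 2h_2·σ_3 = 6(g'(6) - Δ_2) = 27.
Solving the tridiagonal system: σ_0 = 29/16, σ_1 = 55/8, σ_2 = -95/8, σ_3 = 203/16.
On [4, 6], g'(t) = b_2 + 2c_2·(t - 4) + 3d_2·(t - 4)² with b_2 = Δ_2 - h_2(2σ_2 + σ_3)/6 = 3/16, c_2 = σ_2/2 = -95/16, d_2 = (σ_3 - σ_2)/(6h_2) = 131/64. So g'(4) = 3/16.

0.1875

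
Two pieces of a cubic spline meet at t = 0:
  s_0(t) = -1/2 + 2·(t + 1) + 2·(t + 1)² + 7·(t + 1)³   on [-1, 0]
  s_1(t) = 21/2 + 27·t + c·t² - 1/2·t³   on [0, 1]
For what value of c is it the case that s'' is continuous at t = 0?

23

s_0''(t) = 4 + 42·(t + 1), so s_0''(0) = 46. On the right, s_1''(0) = 2c, so c = 23.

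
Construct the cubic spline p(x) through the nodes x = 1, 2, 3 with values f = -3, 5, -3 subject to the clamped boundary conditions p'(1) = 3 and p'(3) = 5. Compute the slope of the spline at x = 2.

-2

With m_i denoting the second derivative at x_i, h_i = 1, 1, and Δ_i = (y_(i+1) − y_i)/h_i = 8, -8:
  1·m_0 + 4·m_1 + 1·m_2 = 6(Δ_1 - Δ_0) = -96
Clamped end conditions give two more equations: 2h_0·m_0 + h_0·m_1 = 6(Δ_0 - p'(1)) = 30 and h_1·m_1 + 2h_1·m_2 = 6(p'(3) - Δ_1) = 78.
Solving: m_0 = 40, m_1 = -50, m_2 = 64.
On [2, 3], p'(x) = b_1 + 2c_1·(x - 2) + 3d_1·(x - 2)² with b_1 = Δ_1 - h_1(2m_1 + m_2)/6 = -2, c_1 = m_1/2 = -25, d_1 = (m_2 - m_1)/(6h_1) = 19. So p'(2) = -2.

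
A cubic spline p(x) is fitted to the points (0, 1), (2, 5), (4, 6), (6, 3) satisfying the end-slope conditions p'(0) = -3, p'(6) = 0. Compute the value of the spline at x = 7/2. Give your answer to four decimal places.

6.5469

With m_i denoting the second derivative at x_i, h_i = 2, 2, 2, and Δ_i = (y_(i+1) − y_i)/h_i = 2, 1/2, -3/2:
  2·m_0 + 8·m_1 + 2·m_2 = 6(Δ_1 - Δ_0) = -9
  2·m_1 + 8·m_2 + 2·m_3 = 6(Δ_2 - Δ_1) = -12
Clamped end conditions give two more equations: 2h_0·m_0 + h_0·m_1 = 6(Δ_0 - p'(0)) = 30 and h_2·m_2 + 2h_2·m_3 = 6(p'(6) - Δ_2) = 9.
Solving the tridiagonal system: m_0 = 9, m_1 = -3, m_2 = -3/2, m_3 = 3.
On [2, 4], p(x) = 5 + 3·(x - 2) - 3/2·(x - 2)² + 1/8·(x - 2)³.
With (x - 2) = 3/2: p(7/2) = 419/64.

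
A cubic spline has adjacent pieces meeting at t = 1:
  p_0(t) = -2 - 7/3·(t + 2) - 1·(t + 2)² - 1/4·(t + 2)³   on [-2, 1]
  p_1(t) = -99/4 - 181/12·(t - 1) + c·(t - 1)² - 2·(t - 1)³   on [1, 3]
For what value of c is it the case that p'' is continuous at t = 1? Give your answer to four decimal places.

p_0''(t) = -2 - 3/2·(t + 2), so p_0''(1) = -13/2. On the right, p_1''(1) = 2c, so c = -13/4.

-3.2500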